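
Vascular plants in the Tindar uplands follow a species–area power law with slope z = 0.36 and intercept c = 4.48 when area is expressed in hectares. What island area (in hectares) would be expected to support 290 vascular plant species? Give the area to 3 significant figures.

290 = 4.48 × A^0.36  ⇒  A^0.36 = 290/4.48 = 64.73
ln A = ln(64.73) / 0.36 = 4.1703 / 0.36 = 11.5840
A = e^11.5840 ≈ 107371 hectares

107000 hectares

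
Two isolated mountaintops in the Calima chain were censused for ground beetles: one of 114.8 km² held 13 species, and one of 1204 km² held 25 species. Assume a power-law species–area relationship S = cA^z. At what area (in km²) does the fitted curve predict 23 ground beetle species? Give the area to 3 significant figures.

z = ln(25/13) / ln(1204/114.8) = 0.6539 / 2.3502 = 0.2782
c = 13 / 114.8^0.2782 = 13 / 3.742 = 3.474
A = (23/3.474)^(1/0.2782) ⇒ ln A = ln(6.621)/0.2782 = 6.7937
A = e^6.7937 ≈ 892.2 km²

892 km²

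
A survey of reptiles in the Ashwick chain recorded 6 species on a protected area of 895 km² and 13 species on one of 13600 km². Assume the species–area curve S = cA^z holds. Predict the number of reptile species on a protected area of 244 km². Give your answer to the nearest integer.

z = ln(13/6) / ln(13600/895) = 0.7732 / 2.7210 = 0.2842
c = 6 / 895^0.2842 = 6 / 6.899 = 0.8697
S₃ = 0.8697 × 244^0.2842 = 0.8697 × 4.769 ≈ 4.147

4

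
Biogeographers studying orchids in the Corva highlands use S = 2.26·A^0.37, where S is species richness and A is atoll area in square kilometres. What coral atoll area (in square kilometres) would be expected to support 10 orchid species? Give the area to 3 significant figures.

55.7 square kilometres

10 = 2.26 × A^0.37  ⇒  A^0.37 = 10/2.26 = 4.425
ln A = ln(4.425) / 0.37 = 1.4872 / 0.37 = 4.0195
A = e^4.0195 ≈ 55.67 square kilometres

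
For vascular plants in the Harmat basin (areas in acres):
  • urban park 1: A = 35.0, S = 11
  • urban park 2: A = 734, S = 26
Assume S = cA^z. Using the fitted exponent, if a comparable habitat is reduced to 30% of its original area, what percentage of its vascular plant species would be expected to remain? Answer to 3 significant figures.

71.2%

z = ln(26/11) / ln(734/35) = 0.8602 / 3.0432 = 0.2827
S_new/S_old = (A_new/A_old)^z = 0.3^0.2827 = exp(0.2827 × -1.2040) = 0.7115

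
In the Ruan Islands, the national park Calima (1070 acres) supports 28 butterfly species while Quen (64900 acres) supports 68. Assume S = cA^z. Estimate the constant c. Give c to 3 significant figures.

z = ln(S₂/S₁) / ln(A₂/A₁) = ln(68/28) / ln(64900/1070) = 0.8873 / 4.1052 = 0.2161
c = S₁ / A₁^z = 28 / 1070^0.2161 = 28 / 4.516 = 6.2

6.20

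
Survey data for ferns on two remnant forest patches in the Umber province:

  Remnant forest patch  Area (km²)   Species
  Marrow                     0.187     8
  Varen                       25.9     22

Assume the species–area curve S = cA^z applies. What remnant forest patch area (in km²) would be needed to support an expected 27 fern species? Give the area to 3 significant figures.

z = ln(22/8) / ln(25.9/0.187) = 1.0116 / 4.9309 = 0.2052
c = 8 / 0.187^0.2052 = 8 / 0.7089 = 11.28
A = (27/11.28)^(1/0.2052) ⇒ ln A = ln(2.393)/0.2052 = 4.2525
A = e^4.2525 ≈ 70.28 km²

70.3 km²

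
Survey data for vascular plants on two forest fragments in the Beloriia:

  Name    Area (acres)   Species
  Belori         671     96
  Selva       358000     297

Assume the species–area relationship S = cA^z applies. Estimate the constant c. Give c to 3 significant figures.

z = ln(S₂/S₁) / ln(A₂/A₁) = ln(297/96) / ln(358000/671) = 1.1294 / 6.2795 = 0.1799
c = S₁ / A₁^z = 96 / 671^0.1799 = 96 / 3.224 = 29.78

29.8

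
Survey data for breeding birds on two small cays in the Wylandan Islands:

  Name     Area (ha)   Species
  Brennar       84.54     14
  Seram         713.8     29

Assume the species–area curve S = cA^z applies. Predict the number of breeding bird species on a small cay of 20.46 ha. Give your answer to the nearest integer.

z = ln(29/14) / ln(713.8/84.54) = 0.7282 / 2.1334 = 0.3414
c = 14 / 84.54^0.3414 = 14 / 4.548 = 3.078
S₃ = 3.078 × 20.46^0.3414 = 3.078 × 2.802 ≈ 8.626

9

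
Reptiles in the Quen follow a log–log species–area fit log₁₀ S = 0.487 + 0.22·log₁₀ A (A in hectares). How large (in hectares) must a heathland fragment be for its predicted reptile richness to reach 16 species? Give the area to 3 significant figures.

16 = 3.069 × A^0.22  ⇒  A^0.22 = 16/3.069 = 5.213
ln A = ln(5.213) / 0.22 = 1.6512 / 0.22 = 7.5056
A = e^7.5056 ≈ 1818 hectares

1820 hectares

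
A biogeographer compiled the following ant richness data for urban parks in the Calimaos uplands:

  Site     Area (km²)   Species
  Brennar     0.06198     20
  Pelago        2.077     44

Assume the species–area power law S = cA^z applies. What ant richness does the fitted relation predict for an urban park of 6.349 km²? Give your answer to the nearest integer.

57

z = ln(44/20) / ln(2.077/0.06198) = 0.7885 / 3.5119 = 0.2245
c = 20 / 0.06198^0.2245 = 20 / 0.5356 = 37.34
S₃ = 37.34 × 6.349^0.2245 = 37.34 × 1.514 ≈ 56.55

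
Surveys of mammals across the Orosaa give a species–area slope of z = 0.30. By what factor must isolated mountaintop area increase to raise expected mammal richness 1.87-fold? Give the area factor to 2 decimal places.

(A₂/A₁)^0.3 = 1.87, so A₂/A₁ = 1.87^(1/0.3) = 1.87^3.333
ln(A₂/A₁) = ln 1.87 / 0.3 = 0.6259 / 0.3 = 2.0865
A₂/A₁ = e^2.0865 ≈ 8.056

8.06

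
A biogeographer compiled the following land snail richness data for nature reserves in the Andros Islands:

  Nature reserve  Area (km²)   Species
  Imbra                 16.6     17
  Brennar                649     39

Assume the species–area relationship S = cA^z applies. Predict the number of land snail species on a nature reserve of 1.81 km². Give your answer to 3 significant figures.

z = ln(39/17) / ln(649/16.6) = 0.8303 / 3.6660 = 0.2265
c = 17 / 16.6^0.2265 = 17 / 1.89 = 8.997
S₃ = 8.997 × 1.81^0.2265 = 8.997 × 1.144 ≈ 10.29

10.3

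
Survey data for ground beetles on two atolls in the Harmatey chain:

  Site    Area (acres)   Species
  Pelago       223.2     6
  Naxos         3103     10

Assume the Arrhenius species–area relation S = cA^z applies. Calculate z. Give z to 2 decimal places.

0.19

Taking logs: ln S = ln c + z ln A, so z = (ln S₂ − ln S₁)/(ln A₂ − ln A₁).
z = ln(10/6) / ln(3103/223.2) = ln(1.667) / ln(13.9) = 0.5108 / 2.6321 = 0.1941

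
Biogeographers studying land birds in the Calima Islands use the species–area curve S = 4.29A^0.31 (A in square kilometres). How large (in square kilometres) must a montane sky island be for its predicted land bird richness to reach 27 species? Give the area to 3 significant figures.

378 square kilometres

27 = 4.29 × A^0.31  ⇒  A^0.31 = 27/4.29 = 6.294
ln A = ln(6.294) / 0.31 = 1.8396 / 0.31 = 5.9340
A = e^5.9340 ≈ 377.7 square kilometres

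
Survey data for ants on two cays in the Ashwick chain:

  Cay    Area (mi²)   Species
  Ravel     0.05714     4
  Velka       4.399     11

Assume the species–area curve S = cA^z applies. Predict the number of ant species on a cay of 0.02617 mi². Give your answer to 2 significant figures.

3.3

z = ln(11/4) / ln(4.399/0.05714) = 1.0116 / 4.3436 = 0.2329
c = 4 / 0.05714^0.2329 = 4 / 0.5135 = 7.79
S₃ = 7.79 × 0.02617^0.2329 = 7.79 × 0.4281 ≈ 3.335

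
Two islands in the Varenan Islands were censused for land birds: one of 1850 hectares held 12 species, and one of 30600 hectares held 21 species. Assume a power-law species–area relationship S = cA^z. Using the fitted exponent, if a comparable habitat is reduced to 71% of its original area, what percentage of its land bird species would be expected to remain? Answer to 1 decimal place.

93.4%

z = ln(21/12) / ln(30600/1850) = 0.5596 / 2.8058 = 0.1994
S_new/S_old = (A_new/A_old)^z = 0.71^0.1994 = exp(0.1994 × -0.3425) = 0.934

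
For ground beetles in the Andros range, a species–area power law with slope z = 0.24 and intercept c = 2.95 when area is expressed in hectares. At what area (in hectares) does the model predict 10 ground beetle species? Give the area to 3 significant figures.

162 hectares

10 = 2.95 × A^0.24  ⇒  A^0.24 = 10/2.95 = 3.39
ln A = ln(3.39) / 0.24 = 1.2208 / 0.24 = 5.0866
A = e^5.0866 ≈ 161.8 hectares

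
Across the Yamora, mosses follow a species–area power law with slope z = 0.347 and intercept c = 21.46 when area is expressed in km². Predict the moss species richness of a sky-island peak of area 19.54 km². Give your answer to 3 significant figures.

60.2

S = 21.46 × 19.54^0.347
ln S = ln 21.46 + 0.347 × ln 19.54 = 3.0662 + 0.347 × 2.9725 = 4.0976
S = e^4.0976 ≈ 60.2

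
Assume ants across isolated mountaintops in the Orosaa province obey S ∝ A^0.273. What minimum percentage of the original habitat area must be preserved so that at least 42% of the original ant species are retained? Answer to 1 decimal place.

Need (A_new/A_old)^0.273 = 0.42, so A_new/A_old = 0.42^(1/0.273) = 0.42^3.663
ln(A_new/A_old) = ln 0.42 / 0.273 = -0.8675 / 0.273 = -3.1777
A_new/A_old = e^-3.1777 ≈ 0.04168

4.2%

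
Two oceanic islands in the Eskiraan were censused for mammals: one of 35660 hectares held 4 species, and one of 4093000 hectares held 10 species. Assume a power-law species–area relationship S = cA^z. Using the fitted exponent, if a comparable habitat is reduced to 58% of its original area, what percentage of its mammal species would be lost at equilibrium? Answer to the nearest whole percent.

z = ln(10/4) / ln(4093000/35660) = 0.9163 / 4.7430 = 0.1932
S_new/S_old = (A_new/A_old)^z = 0.58^0.1932 = exp(0.1932 × -0.5447) = 0.9001
Fraction lost = 1 − 0.9001 = 0.09989

10%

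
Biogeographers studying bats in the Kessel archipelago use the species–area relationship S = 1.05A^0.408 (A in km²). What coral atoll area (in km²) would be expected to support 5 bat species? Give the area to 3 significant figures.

5 = 1.05 × A^0.408  ⇒  A^0.408 = 5/1.05 = 4.762
ln A = ln(4.762) / 0.408 = 1.5606 / 0.408 = 3.8251
A = e^3.8251 ≈ 45.84 km²

45.8 km²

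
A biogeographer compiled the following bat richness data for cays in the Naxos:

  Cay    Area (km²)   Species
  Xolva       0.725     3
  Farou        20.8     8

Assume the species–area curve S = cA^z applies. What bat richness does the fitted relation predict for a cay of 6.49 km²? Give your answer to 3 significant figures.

5.69

z = ln(8/3) / ln(20.8/0.725) = 0.9808 / 3.3565 = 0.2922
c = 3 / 0.725^0.2922 = 3 / 0.9103 = 3.296
S₃ = 3.296 × 6.49^0.2922 = 3.296 × 1.727 ≈ 5.692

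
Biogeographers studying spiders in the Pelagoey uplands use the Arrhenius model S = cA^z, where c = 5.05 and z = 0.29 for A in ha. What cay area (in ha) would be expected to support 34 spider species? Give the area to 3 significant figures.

34 = 5.05 × A^0.29  ⇒  A^0.29 = 34/5.05 = 6.733
ln A = ln(6.733) / 0.29 = 1.9070 / 0.29 = 6.5758
A = e^6.5758 ≈ 717.5 ha

717 ha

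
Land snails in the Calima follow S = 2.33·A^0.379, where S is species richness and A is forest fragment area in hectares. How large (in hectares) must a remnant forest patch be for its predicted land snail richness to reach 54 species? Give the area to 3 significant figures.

54 = 2.33 × A^0.379  ⇒  A^0.379 = 54/2.33 = 23.18
ln A = ln(23.18) / 0.379 = 3.1431 / 0.379 = 8.2932
A = e^8.2932 ≈ 3997 hectares

4000 hectares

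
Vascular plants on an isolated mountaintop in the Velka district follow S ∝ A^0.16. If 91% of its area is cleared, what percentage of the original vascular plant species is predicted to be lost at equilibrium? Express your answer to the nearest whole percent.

32%

S_new/S_old = (A_new/A_old)^z = 0.09^0.16
= exp(0.16 × ln 0.09) = exp(0.16 × -2.4079) = exp(-0.3853) ≈ 0.6803
Fraction lost = 1 − 0.6803 = 0.3197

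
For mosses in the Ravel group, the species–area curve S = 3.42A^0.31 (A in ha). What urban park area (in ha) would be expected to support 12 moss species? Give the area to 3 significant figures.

12 = 3.42 × A^0.31  ⇒  A^0.31 = 12/3.42 = 3.509
ln A = ln(3.509) / 0.31 = 1.2553 / 0.31 = 4.0492
A = e^4.0492 ≈ 57.35 ha

57.4 ha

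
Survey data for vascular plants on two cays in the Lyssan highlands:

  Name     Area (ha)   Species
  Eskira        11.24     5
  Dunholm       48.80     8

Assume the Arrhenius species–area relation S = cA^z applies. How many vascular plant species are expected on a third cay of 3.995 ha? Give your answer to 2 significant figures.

3.6

z = ln(8/5) / ln(48.8/11.24) = 0.4700 / 1.4683 = 0.3201
c = 5 / 11.24^0.3201 = 5 / 2.17 = 2.305
S₃ = 2.305 × 3.995^0.3201 = 2.305 × 1.558 ≈ 3.591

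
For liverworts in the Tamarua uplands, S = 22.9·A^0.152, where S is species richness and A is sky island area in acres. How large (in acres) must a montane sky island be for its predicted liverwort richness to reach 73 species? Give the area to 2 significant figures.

73 = 22.9 × A^0.152  ⇒  A^0.152 = 73/22.9 = 3.188
ln A = ln(3.188) / 0.152 = 1.1593 / 0.152 = 7.6271
A = e^7.6271 ≈ 2053 acres

2100 acres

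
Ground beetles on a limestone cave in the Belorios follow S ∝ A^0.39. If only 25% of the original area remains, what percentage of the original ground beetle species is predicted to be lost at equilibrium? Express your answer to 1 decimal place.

41.8%

S_new/S_old = (A_new/A_old)^z = 0.25^0.39
= exp(0.39 × ln 0.25) = exp(0.39 × -1.3863) = exp(-0.5407) ≈ 0.5824
Fraction lost = 1 − 0.5824 = 0.4176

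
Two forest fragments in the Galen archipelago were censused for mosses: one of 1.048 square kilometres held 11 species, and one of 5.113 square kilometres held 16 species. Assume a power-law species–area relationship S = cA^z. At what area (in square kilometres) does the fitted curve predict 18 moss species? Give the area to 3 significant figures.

z = ln(16/11) / ln(5.113/1.048) = 0.3747 / 1.5849 = 0.2364
c = 11 / 1.048^0.2364 = 11 / 1.011 = 10.88
A = (18/10.88)^(1/0.2364) ⇒ ln A = ln(1.655)/0.2364 = 2.1300
A = e^2.1300 ≈ 8.415 square kilometres

8.41 square kilometres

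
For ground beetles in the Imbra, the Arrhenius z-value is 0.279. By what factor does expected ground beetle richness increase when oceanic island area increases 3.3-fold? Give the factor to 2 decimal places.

1.40

S₂/S₁ = (A₂/A₁)^z = 3.3^0.279
ln(S₂/S₁) = 0.279 × ln 3.3 = 0.279 × 1.1939 = 0.3331
S₂/S₁ = e^0.3331 ≈ 1.395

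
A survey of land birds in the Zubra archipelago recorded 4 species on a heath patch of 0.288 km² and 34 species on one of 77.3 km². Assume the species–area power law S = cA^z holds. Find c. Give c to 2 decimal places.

z = ln(S₂/S₁) / ln(A₂/A₁) = ln(34/4) / ln(77.3/0.288) = 2.1401 / 5.5925 = 0.3827
c = S₁ / A₁^z = 4 / 0.288^0.3827 = 4 / 0.6211 = 6.441

6.44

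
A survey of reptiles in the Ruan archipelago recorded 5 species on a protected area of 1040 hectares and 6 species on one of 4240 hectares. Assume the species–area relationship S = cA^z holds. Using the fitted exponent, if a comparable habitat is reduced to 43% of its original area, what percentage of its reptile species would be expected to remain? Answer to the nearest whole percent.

z = ln(6/5) / ln(4240/1040) = 0.1823 / 1.4053 = 0.1297
S_new/S_old = (A_new/A_old)^z = 0.43^0.1297 = exp(0.1297 × -0.8440) = 0.8963

90%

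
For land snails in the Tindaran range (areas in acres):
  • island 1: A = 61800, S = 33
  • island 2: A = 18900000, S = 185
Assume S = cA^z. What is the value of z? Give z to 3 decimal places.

Taking logs: ln S = ln c + z ln A, so z = (ln S₂ − ln S₁)/(ln A₂ − ln A₁).
z = ln(185/33) / ln(18900000/61800) = ln(5.606) / ln(305.8) = 1.7238 / 5.7230 = 0.3012

0.301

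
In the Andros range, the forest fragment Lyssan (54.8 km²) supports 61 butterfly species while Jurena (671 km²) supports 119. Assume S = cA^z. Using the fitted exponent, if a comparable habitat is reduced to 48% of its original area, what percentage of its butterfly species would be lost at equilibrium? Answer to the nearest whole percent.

z = ln(119/61) / ln(671/54.8) = 0.6682 / 2.5051 = 0.2668
S_new/S_old = (A_new/A_old)^z = 0.48^0.2668 = exp(0.2668 × -0.7340) = 0.8222
Fraction lost = 1 − 0.8222 = 0.1778

18%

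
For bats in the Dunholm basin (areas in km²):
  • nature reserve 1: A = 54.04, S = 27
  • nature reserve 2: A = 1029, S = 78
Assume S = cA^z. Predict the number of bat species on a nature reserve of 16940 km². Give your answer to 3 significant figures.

214

z = ln(78/27) / ln(1029/54.04) = 1.0609 / 2.9466 = 0.3600
c = 27 / 54.04^0.3600 = 27 / 4.206 = 6.42
S₃ = 6.42 × 16940^0.3600 = 6.42 × 33.31 ≈ 213.8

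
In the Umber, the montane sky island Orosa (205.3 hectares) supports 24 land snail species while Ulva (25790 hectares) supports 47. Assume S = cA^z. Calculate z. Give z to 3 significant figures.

0.139

Taking logs: ln S = ln c + z ln A, so z = (ln S₂ − ln S₁)/(ln A₂ − ln A₁).
z = ln(47/24) / ln(25790/205.3) = ln(1.958) / ln(125.6) = 0.6721 / 4.8333 = 0.1391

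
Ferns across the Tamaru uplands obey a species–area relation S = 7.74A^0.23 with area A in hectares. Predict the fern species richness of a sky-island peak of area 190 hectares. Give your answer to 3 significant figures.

S = 7.74 × 190^0.23 = 7.74 × 3.343 ≈ 25.87

25.9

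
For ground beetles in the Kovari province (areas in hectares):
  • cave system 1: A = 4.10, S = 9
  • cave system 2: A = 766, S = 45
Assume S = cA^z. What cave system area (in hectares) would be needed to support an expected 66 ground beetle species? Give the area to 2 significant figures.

2700 hectares

z = ln(45/9) / ln(766/4.1) = 1.6094 / 5.2302 = 0.3077
c = 9 / 4.1^0.3077 = 9 / 1.544 = 5.83
A = (66/5.83)^(1/0.3077) ⇒ ln A = ln(11.32)/0.3077 = 7.8858
A = e^7.8858 ≈ 2659 hectares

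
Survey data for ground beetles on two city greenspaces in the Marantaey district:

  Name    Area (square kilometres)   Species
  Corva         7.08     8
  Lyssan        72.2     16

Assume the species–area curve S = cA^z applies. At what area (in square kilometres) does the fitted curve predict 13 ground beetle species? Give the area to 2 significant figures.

z = ln(16/8) / ln(72.2/7.08) = 0.6931 / 2.3222 = 0.2985
c = 8 / 7.08^0.2985 = 8 / 1.794 = 4.46
A = (13/4.46)^(1/0.2985) ⇒ ln A = ln(2.915)/0.2985 = 3.5838
A = e^3.5838 ≈ 36.01 square kilometres

36 square kilometres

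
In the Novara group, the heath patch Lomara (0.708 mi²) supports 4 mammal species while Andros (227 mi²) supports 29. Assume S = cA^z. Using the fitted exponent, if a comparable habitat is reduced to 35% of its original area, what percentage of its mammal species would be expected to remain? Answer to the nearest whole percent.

70%

z = ln(29/4) / ln(227/0.708) = 1.9810 / 5.7703 = 0.3433
S_new/S_old = (A_new/A_old)^z = 0.35^0.3433 = exp(0.3433 × -1.0498) = 0.6974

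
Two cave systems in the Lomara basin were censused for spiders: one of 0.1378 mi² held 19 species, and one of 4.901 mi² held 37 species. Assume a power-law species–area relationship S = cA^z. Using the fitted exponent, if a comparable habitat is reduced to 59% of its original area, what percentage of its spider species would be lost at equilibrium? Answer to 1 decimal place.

z = ln(37/19) / ln(4.901/0.1378) = 0.6665 / 3.5714 = 0.1866
S_new/S_old = (A_new/A_old)^z = 0.59^0.1866 = exp(0.1866 × -0.5276) = 0.9062
Fraction lost = 1 − 0.9062 = 0.09377

9.4%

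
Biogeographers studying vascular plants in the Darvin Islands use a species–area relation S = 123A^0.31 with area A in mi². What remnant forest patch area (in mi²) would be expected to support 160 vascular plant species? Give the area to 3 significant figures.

2.34 mi²

160 = 123 × A^0.31  ⇒  A^0.31 = 160/123 = 1.301
ln A = ln(1.301) / 0.31 = 0.2630 / 0.31 = 0.8484
A = e^0.8484 ≈ 2.336 mi²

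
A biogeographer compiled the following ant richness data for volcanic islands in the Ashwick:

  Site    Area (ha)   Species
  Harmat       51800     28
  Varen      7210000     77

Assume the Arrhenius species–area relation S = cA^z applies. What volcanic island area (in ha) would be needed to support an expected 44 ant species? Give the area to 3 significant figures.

470000 ha

z = ln(77/28) / ln(7210000/51800) = 1.0116 / 4.9358 = 0.2050
c = 28 / 51800^0.2050 = 28 / 9.251 = 3.027
A = (44/3.027)^(1/0.2050) ⇒ ln A = ln(14.54)/0.2050 = 13.0605
A = e^13.0605 ≈ 469999 ha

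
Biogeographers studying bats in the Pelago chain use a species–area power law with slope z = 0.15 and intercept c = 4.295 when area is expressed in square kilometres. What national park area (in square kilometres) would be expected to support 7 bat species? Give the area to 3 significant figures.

7 = 4.295 × A^0.15  ⇒  A^0.15 = 7/4.295 = 1.63
ln A = ln(1.63) / 0.15 = 0.4885 / 0.15 = 3.2564
A = e^3.2564 ≈ 25.96 square kilometres

26.0 square kilometres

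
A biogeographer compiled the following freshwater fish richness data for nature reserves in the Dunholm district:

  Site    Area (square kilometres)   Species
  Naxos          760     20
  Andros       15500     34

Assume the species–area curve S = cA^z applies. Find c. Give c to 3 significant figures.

z = ln(S₂/S₁) / ln(A₂/A₁) = ln(34/20) / ln(15500/760) = 0.5306 / 3.0153 = 0.1760
c = S₁ / A₁^z = 20 / 760^0.1760 = 20 / 3.213 = 6.224

6.22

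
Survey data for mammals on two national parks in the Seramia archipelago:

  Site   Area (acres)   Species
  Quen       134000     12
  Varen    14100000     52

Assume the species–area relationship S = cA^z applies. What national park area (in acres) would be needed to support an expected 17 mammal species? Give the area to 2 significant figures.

400000 acres

z = ln(52/12) / ln(14100000/134000) = 1.4663 / 4.6561 = 0.3149
c = 12 / 134000^0.3149 = 12 / 41.18 = 0.2914
A = (17/0.2914)^(1/0.3149) ⇒ ln A = ln(58.34)/0.3149 = 12.9116
A = e^12.9116 ≈ 404975 acres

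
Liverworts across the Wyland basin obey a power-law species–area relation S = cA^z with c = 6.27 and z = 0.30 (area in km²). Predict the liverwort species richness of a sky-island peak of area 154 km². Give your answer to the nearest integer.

S = 6.27 × 154^0.3 = 6.27 × 4.532 ≈ 28.41

28 species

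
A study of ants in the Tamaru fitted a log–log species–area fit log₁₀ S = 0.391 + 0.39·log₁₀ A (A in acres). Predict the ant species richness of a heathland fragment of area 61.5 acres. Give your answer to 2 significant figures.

S = 2.46 × 61.5^0.39
ln S = ln 2.46 + 0.39 × ln 61.5 = 0.9003 + 0.39 × 4.1190 = 2.5067
S = e^2.5067 ≈ 12.26

12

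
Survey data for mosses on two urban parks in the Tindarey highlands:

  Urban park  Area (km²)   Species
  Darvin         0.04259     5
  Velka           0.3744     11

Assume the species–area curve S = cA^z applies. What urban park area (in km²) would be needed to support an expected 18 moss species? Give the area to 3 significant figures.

z = ln(11/5) / ln(0.3744/0.04259) = 0.7885 / 2.1737 = 0.3627
c = 5 / 0.04259^0.3627 = 5 / 0.3183 = 15.71
A = (18/15.71)^(1/0.3627) ⇒ ln A = ln(1.146)/0.3627 = 0.3753
A = e^0.3753 ≈ 1.455 km²

1.46 km²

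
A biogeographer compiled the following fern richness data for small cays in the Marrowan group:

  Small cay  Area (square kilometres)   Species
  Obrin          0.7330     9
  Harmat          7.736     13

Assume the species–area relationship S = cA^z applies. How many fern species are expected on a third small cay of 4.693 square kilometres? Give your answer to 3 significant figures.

z = ln(13/9) / ln(7.736/0.733) = 0.3677 / 2.3565 = 0.1560
c = 9 / 0.733^0.1560 = 9 / 0.9527 = 9.447
S₃ = 9.447 × 4.693^0.1560 = 9.447 × 1.273 ≈ 12.02

12.0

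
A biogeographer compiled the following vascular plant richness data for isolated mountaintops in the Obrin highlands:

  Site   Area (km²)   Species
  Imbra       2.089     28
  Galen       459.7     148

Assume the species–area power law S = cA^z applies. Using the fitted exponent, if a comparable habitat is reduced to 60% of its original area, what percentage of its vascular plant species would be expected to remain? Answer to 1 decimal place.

z = ln(148/28) / ln(459.7/2.089) = 1.6650 / 5.3939 = 0.3087
S_new/S_old = (A_new/A_old)^z = 0.6^0.3087 = exp(0.3087 × -0.5108) = 0.8541

85.4%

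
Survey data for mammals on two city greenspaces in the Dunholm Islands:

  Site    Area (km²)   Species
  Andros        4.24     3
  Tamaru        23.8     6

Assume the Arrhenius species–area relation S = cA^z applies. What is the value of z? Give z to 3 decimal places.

0.402

Taking logs: ln S = ln c + z ln A, so z = (ln S₂ − ln S₁)/(ln A₂ − ln A₁).
z = ln(6/3) / ln(23.8/4.24) = ln(2) / ln(5.613) = 0.6931 / 1.7251 = 0.4018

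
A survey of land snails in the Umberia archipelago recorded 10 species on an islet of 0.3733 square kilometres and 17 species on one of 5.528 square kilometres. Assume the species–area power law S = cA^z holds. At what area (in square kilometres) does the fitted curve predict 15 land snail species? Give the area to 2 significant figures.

2.9 square kilometres

z = ln(17/10) / ln(5.528/0.3733) = 0.5306 / 2.6952 = 0.1969
c = 10 / 0.3733^0.1969 = 10 / 0.8237 = 12.14
A = (15/12.14)^(1/0.1969) ⇒ ln A = ln(1.235)/0.1969 = 1.0741
A = e^1.0741 ≈ 2.927 square kilometres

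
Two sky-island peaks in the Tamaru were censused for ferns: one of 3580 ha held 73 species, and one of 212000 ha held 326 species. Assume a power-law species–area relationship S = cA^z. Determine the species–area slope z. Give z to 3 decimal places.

0.367

Taking logs: ln S = ln c + z ln A, so z = (ln S₂ − ln S₁)/(ln A₂ − ln A₁).
z = ln(326/73) / ln(212000/3580) = ln(4.466) / ln(59.22) = 1.4964 / 4.0812 = 0.3667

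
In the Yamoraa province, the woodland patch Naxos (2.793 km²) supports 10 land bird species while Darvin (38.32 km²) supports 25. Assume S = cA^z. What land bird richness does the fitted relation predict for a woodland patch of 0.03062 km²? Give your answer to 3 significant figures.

2.06

z = ln(25/10) / ln(38.32/2.793) = 0.9163 / 2.6189 = 0.3499
c = 10 / 2.793^0.3499 = 10 / 1.432 = 6.981
S₃ = 6.981 × 0.03062^0.3499 = 6.981 × 0.2953 ≈ 2.062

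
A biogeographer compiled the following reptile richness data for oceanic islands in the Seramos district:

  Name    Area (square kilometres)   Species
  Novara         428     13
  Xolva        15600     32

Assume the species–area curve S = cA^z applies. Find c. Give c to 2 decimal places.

2.85

z = ln(S₂/S₁) / ln(A₂/A₁) = ln(32/13) / ln(15600/428) = 0.9008 / 3.5959 = 0.2505
c = S₁ / A₁^z = 13 / 428^0.2505 = 13 / 4.562 = 2.849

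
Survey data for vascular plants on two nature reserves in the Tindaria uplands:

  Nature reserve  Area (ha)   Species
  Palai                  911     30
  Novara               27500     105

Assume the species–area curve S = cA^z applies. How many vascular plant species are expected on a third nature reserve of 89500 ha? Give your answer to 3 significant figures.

z = ln(105/30) / ln(27500/911) = 1.2528 / 3.4074 = 0.3677
c = 30 / 911^0.3677 = 30 / 12.25 = 2.449
S₃ = 2.449 × 89500^0.3677 = 2.449 × 66.16 ≈ 162

162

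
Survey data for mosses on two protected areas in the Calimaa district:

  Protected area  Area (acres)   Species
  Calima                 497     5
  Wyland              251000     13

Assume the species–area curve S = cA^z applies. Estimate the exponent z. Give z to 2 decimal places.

0.15

Taking logs: ln S = ln c + z ln A, so z = (ln S₂ − ln S₁)/(ln A₂ − ln A₁).
z = ln(13/5) / ln(251000/497) = ln(2.6) / ln(505) = 0.9555 / 6.2246 = 0.1535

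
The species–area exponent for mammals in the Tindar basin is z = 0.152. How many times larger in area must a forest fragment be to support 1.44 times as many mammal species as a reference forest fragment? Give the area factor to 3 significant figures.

11.0

(A₂/A₁)^0.152 = 1.44, so A₂/A₁ = 1.44^(1/0.152) = 1.44^6.579
ln(A₂/A₁) = ln 1.44 / 0.152 = 0.3646 / 0.152 = 2.3990
A₂/A₁ = e^2.3990 ≈ 11.01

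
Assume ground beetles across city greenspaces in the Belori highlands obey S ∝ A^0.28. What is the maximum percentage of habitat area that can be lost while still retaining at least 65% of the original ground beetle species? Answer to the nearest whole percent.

79%

Need (A_new/A_old)^0.28 = 0.65, so A_new/A_old = 0.65^(1/0.28) = 0.65^3.571
ln(A_new/A_old) = ln 0.65 / 0.28 = -0.4308 / 0.28 = -1.5385
A_new/A_old = e^-1.5385 ≈ 0.2147
Fraction that can be lost = 1 − 0.2147 = 0.7853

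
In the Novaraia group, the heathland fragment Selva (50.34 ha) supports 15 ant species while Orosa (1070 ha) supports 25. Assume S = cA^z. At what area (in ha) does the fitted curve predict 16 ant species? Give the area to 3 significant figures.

74.1 ha

z = ln(25/15) / ln(1070/50.34) = 0.5108 / 3.0566 = 0.1671
c = 15 / 50.34^0.1671 = 15 / 1.925 = 7.792
A = (16/7.792)^(1/0.1671) ⇒ ln A = ln(2.053)/0.1671 = 4.3050
A = e^4.3050 ≈ 74.07 ha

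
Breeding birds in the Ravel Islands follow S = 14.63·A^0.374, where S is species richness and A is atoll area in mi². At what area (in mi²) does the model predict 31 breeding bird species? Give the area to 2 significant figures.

31 = 14.63 × A^0.374  ⇒  A^0.374 = 31/14.63 = 2.119
ln A = ln(2.119) / 0.374 = 0.7509 / 0.374 = 2.0078
A = e^2.0078 ≈ 7.447 mi²

7.4 mi²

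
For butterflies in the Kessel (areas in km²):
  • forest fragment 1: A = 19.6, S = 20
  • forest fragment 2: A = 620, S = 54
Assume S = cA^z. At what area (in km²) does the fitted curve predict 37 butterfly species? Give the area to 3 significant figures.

z = ln(54/20) / ln(620/19.6) = 0.9933 / 3.4542 = 0.2875
c = 20 / 19.6^0.2875 = 20 / 2.353 = 8.5
A = (37/8.5)^(1/0.2875) ⇒ ln A = ln(4.353)/0.2875 = 5.1149
A = e^5.1149 ≈ 166.5 km²

166 km²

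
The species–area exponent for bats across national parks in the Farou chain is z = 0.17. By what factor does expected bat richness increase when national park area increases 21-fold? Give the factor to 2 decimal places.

1.68

S₂/S₁ = (A₂/A₁)^z = 21^0.17
ln(S₂/S₁) = 0.17 × ln 21 = 0.17 × 3.0445 = 0.5176
S₂/S₁ = e^0.5176 ≈ 1.678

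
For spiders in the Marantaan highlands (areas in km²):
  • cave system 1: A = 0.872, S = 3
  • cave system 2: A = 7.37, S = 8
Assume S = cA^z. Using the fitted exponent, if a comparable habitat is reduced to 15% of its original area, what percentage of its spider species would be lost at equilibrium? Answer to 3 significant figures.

58.2%

z = ln(8/3) / ln(7.37/0.872) = 0.9808 / 2.1344 = 0.4595
S_new/S_old = (A_new/A_old)^z = 0.15^0.4595 = exp(0.4595 × -1.8971) = 0.4182
Fraction lost = 1 − 0.4182 = 0.5818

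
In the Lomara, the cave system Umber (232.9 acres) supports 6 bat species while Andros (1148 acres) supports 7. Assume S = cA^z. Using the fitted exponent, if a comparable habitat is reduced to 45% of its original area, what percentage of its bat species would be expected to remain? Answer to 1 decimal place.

92.6%

z = ln(7/6) / ln(1148/232.9) = 0.1542 / 1.5952 = 0.0966
S_new/S_old = (A_new/A_old)^z = 0.45^0.0966 = exp(0.0966 × -0.7985) = 0.9257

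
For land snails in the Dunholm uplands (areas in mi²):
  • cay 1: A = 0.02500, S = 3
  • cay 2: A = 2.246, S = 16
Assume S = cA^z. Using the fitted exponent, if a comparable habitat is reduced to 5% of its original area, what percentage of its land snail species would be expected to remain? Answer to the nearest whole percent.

33%

z = ln(16/3) / ln(2.246/0.025) = 1.6740 / 4.4980 = 0.3722
S_new/S_old = (A_new/A_old)^z = 0.05^0.3722 = exp(0.3722 × -2.9957) = 0.328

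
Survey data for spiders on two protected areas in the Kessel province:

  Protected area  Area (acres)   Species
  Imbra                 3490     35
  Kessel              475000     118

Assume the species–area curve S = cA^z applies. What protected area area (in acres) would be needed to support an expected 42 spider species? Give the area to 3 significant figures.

7290 acres

z = ln(118/35) / ln(475000/3490) = 1.2153 / 4.9134 = 0.2474
c = 35 / 3490^0.2474 = 35 / 7.522 = 4.653
A = (42/4.653)^(1/0.2474) ⇒ ln A = ln(9.026)/0.2474 = 8.8948
A = e^8.8948 ≈ 7294 acres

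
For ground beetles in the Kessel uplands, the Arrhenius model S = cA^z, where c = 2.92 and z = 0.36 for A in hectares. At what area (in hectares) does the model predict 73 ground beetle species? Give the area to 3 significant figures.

7640 hectares

73 = 2.92 × A^0.36  ⇒  A^0.36 = 73/2.92 = 25
ln A = ln(25) / 0.36 = 3.2189 / 0.36 = 8.9413
A = e^8.9413 ≈ 7641 hectares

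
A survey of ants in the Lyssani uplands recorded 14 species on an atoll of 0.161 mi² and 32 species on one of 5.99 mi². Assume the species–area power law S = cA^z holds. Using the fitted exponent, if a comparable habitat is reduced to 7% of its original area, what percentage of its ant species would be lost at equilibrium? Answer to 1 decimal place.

45.5%

z = ln(32/14) / ln(5.99/0.161) = 0.8267 / 3.6164 = 0.2286
S_new/S_old = (A_new/A_old)^z = 0.07^0.2286 = exp(0.2286 × -2.6593) = 0.5445
Fraction lost = 1 − 0.5445 = 0.4555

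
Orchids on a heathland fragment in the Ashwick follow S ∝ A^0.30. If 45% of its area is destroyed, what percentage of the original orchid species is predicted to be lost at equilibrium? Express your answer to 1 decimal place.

S_new/S_old = (A_new/A_old)^z = 0.55^0.3
= exp(0.3 × ln 0.55) = exp(0.3 × -0.5978) = exp(-0.1794) ≈ 0.8358
Fraction lost = 1 − 0.8358 = 0.1642

16.4%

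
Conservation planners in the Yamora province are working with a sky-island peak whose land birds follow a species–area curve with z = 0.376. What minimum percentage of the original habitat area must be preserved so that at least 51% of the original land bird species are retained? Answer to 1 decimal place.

16.7%

Need (A_new/A_old)^0.376 = 0.51, so A_new/A_old = 0.51^(1/0.376) = 0.51^2.66
ln(A_new/A_old) = ln 0.51 / 0.376 = -0.6733 / 0.376 = -1.7908
A_new/A_old = e^-1.7908 ≈ 0.1668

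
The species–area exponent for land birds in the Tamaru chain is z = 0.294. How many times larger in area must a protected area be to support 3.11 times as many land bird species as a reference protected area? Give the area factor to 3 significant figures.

47.4

(A₂/A₁)^0.294 = 3.11, so A₂/A₁ = 3.11^(1/0.294) = 3.11^3.401
ln(A₂/A₁) = ln 3.11 / 0.294 = 1.1346 / 0.294 = 3.8593
A₂/A₁ = e^3.8593 ≈ 47.43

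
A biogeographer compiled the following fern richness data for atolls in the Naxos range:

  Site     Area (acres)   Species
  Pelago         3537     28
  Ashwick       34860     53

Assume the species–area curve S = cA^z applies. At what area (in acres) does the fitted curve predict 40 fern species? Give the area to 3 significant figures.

z = ln(53/28) / ln(34860/3537) = 0.6381 / 2.2881 = 0.2789
c = 28 / 3537^0.2789 = 28 / 9.764 = 2.868
A = (40/2.868)^(1/0.2789) ⇒ ln A = ln(13.95)/0.2789 = 9.4500
A = e^9.4500 ≈ 12708 acres

12700 acres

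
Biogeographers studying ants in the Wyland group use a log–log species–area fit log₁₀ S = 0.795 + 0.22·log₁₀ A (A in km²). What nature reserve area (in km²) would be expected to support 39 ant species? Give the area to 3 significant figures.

39 = 6.237 × A^0.22  ⇒  A^0.22 = 39/6.237 = 6.253
ln A = ln(6.253) / 0.22 = 1.8330 / 0.22 = 8.3318
A = e^8.3318 ≈ 4154 km²

4150 km²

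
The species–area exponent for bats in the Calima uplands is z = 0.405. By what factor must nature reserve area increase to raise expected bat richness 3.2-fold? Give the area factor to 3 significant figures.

17.7

(A₂/A₁)^0.405 = 3.2, so A₂/A₁ = 3.2^(1/0.405) = 3.2^2.469
ln(A₂/A₁) = ln 3.2 / 0.405 = 1.1632 / 0.405 = 2.8720
A₂/A₁ = e^2.8720 ≈ 17.67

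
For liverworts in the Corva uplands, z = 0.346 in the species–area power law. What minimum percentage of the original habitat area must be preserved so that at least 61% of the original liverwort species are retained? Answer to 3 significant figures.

Need (A_new/A_old)^0.346 = 0.61, so A_new/A_old = 0.61^(1/0.346) = 0.61^2.89
ln(A_new/A_old) = ln 0.61 / 0.346 = -0.4943 / 0.346 = -1.4286
A_new/A_old = e^-1.4286 ≈ 0.2396

24.0%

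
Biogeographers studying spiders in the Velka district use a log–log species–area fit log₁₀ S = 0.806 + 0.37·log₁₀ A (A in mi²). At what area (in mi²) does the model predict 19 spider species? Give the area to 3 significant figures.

19 = 6.397 × A^0.37  ⇒  A^0.37 = 19/6.397 = 2.97
ln A = ln(2.97) / 0.37 = 1.0886 / 0.37 = 2.9420
A = e^2.9420 ≈ 18.95 mi²

19.0 mi²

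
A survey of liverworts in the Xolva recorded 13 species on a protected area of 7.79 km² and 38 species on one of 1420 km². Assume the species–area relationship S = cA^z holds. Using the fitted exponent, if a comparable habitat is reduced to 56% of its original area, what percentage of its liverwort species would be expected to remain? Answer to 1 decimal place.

z = ln(38/13) / ln(1420/7.79) = 1.0726 / 5.2056 = 0.2061
S_new/S_old = (A_new/A_old)^z = 0.56^0.2061 = exp(0.2061 × -0.5798) = 0.8874

88.7%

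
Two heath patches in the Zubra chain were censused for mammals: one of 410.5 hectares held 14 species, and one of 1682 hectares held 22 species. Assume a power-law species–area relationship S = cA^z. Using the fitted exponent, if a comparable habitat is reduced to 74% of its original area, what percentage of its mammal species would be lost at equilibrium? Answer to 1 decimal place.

9.2%

z = ln(22/14) / ln(1682/410.5) = 0.4520 / 1.4104 = 0.3205
S_new/S_old = (A_new/A_old)^z = 0.74^0.3205 = exp(0.3205 × -0.3011) = 0.908
Fraction lost = 1 − 0.908 = 0.09199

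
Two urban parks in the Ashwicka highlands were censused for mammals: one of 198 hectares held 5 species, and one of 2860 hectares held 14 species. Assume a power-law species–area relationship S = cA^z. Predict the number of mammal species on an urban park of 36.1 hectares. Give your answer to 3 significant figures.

z = ln(14/5) / ln(2860/198) = 1.0296 / 2.6703 = 0.3856
c = 5 / 198^0.3856 = 5 / 7.683 = 0.6508
S₃ = 0.6508 × 36.1^0.3856 = 0.6508 × 3.986 ≈ 2.594

2.59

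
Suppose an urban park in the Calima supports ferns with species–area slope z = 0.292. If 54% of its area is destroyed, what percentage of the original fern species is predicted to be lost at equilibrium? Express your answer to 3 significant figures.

S_new/S_old = (A_new/A_old)^z = 0.46^0.292
= exp(0.292 × ln 0.46) = exp(0.292 × -0.7765) = exp(-0.2267) ≈ 0.7971
Fraction lost = 1 − 0.7971 = 0.2029

20.3%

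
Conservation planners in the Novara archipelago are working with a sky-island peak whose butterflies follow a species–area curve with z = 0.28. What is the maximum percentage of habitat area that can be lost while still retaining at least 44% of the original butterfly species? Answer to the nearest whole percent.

95%

Need (A_new/A_old)^0.28 = 0.44, so A_new/A_old = 0.44^(1/0.28) = 0.44^3.571
ln(A_new/A_old) = ln 0.44 / 0.28 = -0.8210 / 0.28 = -2.9321
A_new/A_old = e^-2.9321 ≈ 0.05329
Fraction that can be lost = 1 − 0.05329 = 0.9467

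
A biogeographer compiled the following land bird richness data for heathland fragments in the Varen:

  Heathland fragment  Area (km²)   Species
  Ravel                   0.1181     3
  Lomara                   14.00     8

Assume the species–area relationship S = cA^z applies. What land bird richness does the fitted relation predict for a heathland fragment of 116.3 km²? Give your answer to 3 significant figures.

12.4

z = ln(8/3) / ln(14/0.1181) = 0.9808 / 4.7753 = 0.2054
c = 3 / 0.1181^0.2054 = 3 / 0.6448 = 4.652
S₃ = 4.652 × 116.3^0.2054 = 4.652 × 2.656 ≈ 12.36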